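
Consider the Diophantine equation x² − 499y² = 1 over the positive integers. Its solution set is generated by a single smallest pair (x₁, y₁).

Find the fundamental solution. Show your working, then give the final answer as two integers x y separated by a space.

[22; 2,1,21,1,2,44] for √499; ℓ=6 ⇒ convergent index 5
k=0  a_k=22  p_k/q_k = 22/1
…
k=2  a_k=1  p_k/q_k = 67/3
k=3  a_k=21  p_k/q_k = 1452/65
k=4  a_k=1  p_k/q_k = 1519/68
k=5  a_k=2  p_k/q_k = 4490/201
fundamental: x₁=4490, y₁=201  (since 20160100 − 499·40401 = 1)

4490 201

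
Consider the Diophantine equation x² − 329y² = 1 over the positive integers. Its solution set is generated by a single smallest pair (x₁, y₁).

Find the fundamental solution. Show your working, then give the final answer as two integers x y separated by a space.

√329 → a₀=18, period (7,4,2,1,1,4,1,1,2,4,7,36); ℓ=12 even so k=11
a_0=18:  p_0=18·1+0=18,  q_0=18·0+1=1
a_1=7:  p_1=7·18+1=127,  q_1=7·1+0=7
…
a_3=2:  p_3=2·526+127=1179,  q_3=2·29+7=65
…
a_10=4:  p_10=4·74857+29366=328794,  q_10=4·4127+1619=18127
a_11=7:  p_11=7·328794+74857=2376415,  q_11=7·18127+4127=131016
→ (2376415, 131016).  Check: 2376415²=5647348252225, 329·131016²=5647348252224, difference 1.

2376415 131016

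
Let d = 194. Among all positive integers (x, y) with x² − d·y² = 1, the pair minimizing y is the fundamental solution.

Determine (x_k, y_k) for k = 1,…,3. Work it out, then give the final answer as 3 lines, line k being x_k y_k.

d=194: √d = [13; 1,12,1,26] (ℓ=4, even), read p_3/q_3
k=0  a_k=13  p_k/q_k = 13/1
…
k=2  a_k=12  p_k/q_k = 181/13
k=3  a_k=1  p_k/q_k = 195/14
→ (195, 14).  Check: 195²=38025, 194·14²=38024, difference 1.
k=2:  x_2 = 195·195+194·14·14 = 76049,  y_2 = 195·14+14·195 = 5460
k=3:  x_3 = 195·76049+194·14·5460 = 29658915,  y_3 = 195·5460+14·76049 = 2129386

195 14
76049 5460
29658915 2129386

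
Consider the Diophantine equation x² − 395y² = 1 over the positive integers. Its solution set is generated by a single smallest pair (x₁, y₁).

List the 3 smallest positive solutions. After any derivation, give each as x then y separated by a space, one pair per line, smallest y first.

159 8
50561 2544
16078239 808984

[19; 1,6,1,38] for √395; ℓ=4 ⇒ convergent index 3
a_0=19:  p_0=19·1+0=19,  q_0=19·0+1=1
a_1=1:  p_1=1·19+1=20,  q_1=1·1+0=1
a_2=6:  p_2=6·20+19=139,  q_2=6·1+1=7
a_3=1:  p_3=1·139+20=159,  q_3=1·7+1=8
→ (159, 8).  Check: 159²=25281, 395·8²=25280, difference 1.
(x_2, y_2) = (159·159 + 395·8·8, 159·8 + 8·159) = (50561, 2544)
(x_3, y_3) = (159·50561 + 395·8·2544, 159·2544 + 8·50561) = (16078239, 808984)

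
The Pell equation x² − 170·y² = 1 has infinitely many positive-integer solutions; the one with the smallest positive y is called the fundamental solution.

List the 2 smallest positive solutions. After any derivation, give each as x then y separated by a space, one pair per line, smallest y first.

339 26
229841 17628

d=170: √d = [13; 26] (ℓ=1, odd), read p_1/q_1
i=0: a=13 ⇒ p=13, q=1
i=1: a=26 ⇒ p=339, q=26
→ (339, 26).  Check: 339²=114921, 170·26²=114920, difference 1.
(339+26√170)^2 = 229841 + 17628√170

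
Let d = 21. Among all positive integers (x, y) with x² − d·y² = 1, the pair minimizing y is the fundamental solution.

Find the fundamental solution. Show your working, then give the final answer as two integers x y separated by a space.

55 12

d=21: √d = [4; 1,1,2,1,1,8] (ℓ=6, even), read p_5/q_5
a_0=4:  p_0=4·1+0=4,  q_0=4·0+1=1
a_1=1:  p_1=1·4+1=5,  q_1=1·1+0=1
a_2=1:  p_2=1·5+4=9,  q_2=1·1+1=2
a_3=2:  p_3=2·9+5=23,  q_3=2·2+1=5
a_4=1:  p_4=1·23+9=32,  q_4=1·5+2=7
a_5=1:  p_5=1·32+23=55,  q_5=1·7+5=12
(x₁, y₁) = (55, 12);  55² − 21·12² = 1 ✓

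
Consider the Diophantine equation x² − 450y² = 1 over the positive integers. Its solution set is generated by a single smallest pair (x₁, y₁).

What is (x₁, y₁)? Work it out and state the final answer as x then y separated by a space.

19601 924

√450 = [21; 4,1,2,4,2,1,4,42, …], period ℓ=8 (even) → k=7
k=0  a_k=21  p_k/q_k = 21/1
…
k=4  a_k=4  p_k/q_k = 1294/61
k=5  a_k=2  p_k/q_k = 2885/136
k=6  a_k=1  p_k/q_k = 4179/197
k=7  a_k=4  p_k/q_k = 19601/924
→ (19601, 924).  Check: 19601²=384199201, 450·924²=384199200, difference 1.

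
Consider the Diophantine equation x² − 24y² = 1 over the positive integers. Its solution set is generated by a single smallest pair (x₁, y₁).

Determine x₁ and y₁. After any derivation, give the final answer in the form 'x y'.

5 1

[4; 1,8] for √24; ℓ=2 ⇒ convergent index 1
i=0: a=4 ⇒ p=4, q=1
i=1: a=1 ⇒ p=5, q=1
(x₁, y₁) = (5, 1);  5² − 24·1² = 1 ✓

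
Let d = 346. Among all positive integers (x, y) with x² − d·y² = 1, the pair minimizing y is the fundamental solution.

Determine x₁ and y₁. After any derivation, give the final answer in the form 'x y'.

17299 930

[18; 1,1,1,1,36] for √346; ℓ=5 ⇒ convergent index 9
i=0: a=18 ⇒ p=18, q=1
i=1: a=1 ⇒ p=19, q=1
i=2: a=1 ⇒ p=37, q=2
…
i=4: a=1 ⇒ p=93, q=5
…
i=8: a=1 ⇒ p=10398, q=559
i=9: a=1 ⇒ p=17299, q=930
(x₁, y₁) = (17299, 930);  17299² − 346·930² = 1 ✓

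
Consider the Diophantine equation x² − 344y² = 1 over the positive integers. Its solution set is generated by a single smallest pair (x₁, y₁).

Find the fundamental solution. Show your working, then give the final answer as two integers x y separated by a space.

10405 561

√344 → a₀=18, period (1,1,4,1,3,1,4,1,1,36); ℓ=10 even so k=9
k=0  a_k=18  p_k/q_k = 18/1
k=1  a_k=1  p_k/q_k = 19/1
…
k=8  a_k=1  p_k/q_k = 5694/307
k=9  a_k=1  p_k/q_k = 10405/561
fundamental: x₁=10405, y₁=561  (since 108264025 − 344·314721 = 1)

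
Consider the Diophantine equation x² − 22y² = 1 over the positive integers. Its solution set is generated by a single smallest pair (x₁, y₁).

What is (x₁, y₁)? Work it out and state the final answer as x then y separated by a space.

√22 = [4; 1,2,4,2,1,8, …], period ℓ=6 (even) → k=5
k=0  a_k=4  p_k/q_k = 4/1
k=1  a_k=1  p_k/q_k = 5/1
…
k=4  a_k=2  p_k/q_k = 136/29
k=5  a_k=1  p_k/q_k = 197/42
→ (197, 42).  Check: 197²=38809, 22·42²=38808, difference 1.

197 42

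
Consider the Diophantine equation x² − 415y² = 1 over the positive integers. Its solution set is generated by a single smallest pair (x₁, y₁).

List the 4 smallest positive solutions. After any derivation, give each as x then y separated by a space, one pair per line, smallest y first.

18412804 903849
678062702284831 33284788965192
24970071273761872339444 1225732590794885332887
919538056459614718055705397121 45138347901436822389057205104

√415 = [20; 2,1,2,4,6,…,1,2,40, …], period ℓ=16 (even) → k=15
step 0: (20, 1)  from 20·(1,0) + (0,1)
…
step 2: (61, 3)  from 1·(41,2) + (20,1)
step 3: (163, 8)  from 2·(61,3) + (41,2)
step 4: (713, 35)  from 4·(163,8) + (61,3)
step 5: (4441, 218)  from 6·(713,35) + (163,8)
step 6: (5154, 253)  from 1·(4441,218) + (713,35)
…
step 8: (33939, 1666)  from 3·(9595,471) + (5154,253)
step 9: (43534, 2137)  from 1·(33939,1666) + (9595,471)
…
step 11: (508372, 24955)  from 6·(77473,3803) + (43534,2137)
step 12: (2110961, 103623)  from 4·(508372,24955) + (77473,3803)
step 13: (4730294, 232201)  from 2·(2110961,103623) + (508372,24955)
step 14: (6841255, 335824)  from 1·(4730294,232201) + (2110961,103623)
step 15: (18412804, 903849)  from 2·(6841255,335824) + (4730294,232201)
→ (18412804, 903849).  Check: 18412804²=339031351142416, 415·903849²=339031351142415, difference 1.
n=2: (18412804,903849)∘(18412804,903849) = (18412804·18412804+415·903849·903849, 18412804·903849+903849·18412804) = (678062702284831,33284788965192)
n=3: (678062702284831,33284788965192)∘(18412804,903849) = (18412804·678062702284831+415·903849·33284788965192, 18412804·33284788965192+903849·678062702284831) = (24970071273761872339444,1225732590794885332887)
n=4: (24970071273761872339444,1225732590794885332887)∘(18412804,903849) = (18412804·24970071273761872339444+415·903849·1225732590794885332887, 18412804·1225732590794885332887+903849·24970071273761872339444) = (919538056459614718055705397121,45138347901436822389057205104)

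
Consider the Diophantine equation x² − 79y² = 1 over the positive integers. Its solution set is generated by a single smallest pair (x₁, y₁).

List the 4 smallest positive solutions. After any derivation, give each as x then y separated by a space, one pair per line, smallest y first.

80 9
12799 1440
2047760 230391
327628801 36861120

√79 = [8; 1,7,1,16, …], period ℓ=4 (even) → k=3
step 0: (8, 1)  from 8·(1,0) + (0,1)
step 1: (9, 1)  from 1·(8,1) + (1,0)
step 2: (71, 8)  from 7·(9,1) + (8,1)
step 3: (80, 9)  from 1·(71,8) + (9,1)
(x₁, y₁) = (80, 9);  80² − 79·9² = 1 ✓
(80+9√79)^2 = 12799 + 1440√79
(80+9√79)^3 = 2047760 + 230391√79
(80+9√79)^4 = 327628801 + 36861120√79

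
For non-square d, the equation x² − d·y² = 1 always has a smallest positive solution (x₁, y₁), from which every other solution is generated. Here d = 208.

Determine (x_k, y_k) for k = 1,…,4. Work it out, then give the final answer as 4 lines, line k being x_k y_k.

d=208: √d = [14; 2,2,1,2,2,28] (ℓ=6, even), read p_5/q_5
i=0: a=14 ⇒ p=14, q=1
i=1: a=2 ⇒ p=29, q=2
i=2: a=2 ⇒ p=72, q=5
i=3: a=1 ⇒ p=101, q=7
i=4: a=2 ⇒ p=274, q=19
i=5: a=2 ⇒ p=649, q=45
fundamental: x₁=649, y₁=45  (since 421201 − 208·2025 = 1)
(649+45√208)^2 = 842401 + 58410√208
(649+45√208)^3 = 1093435849 + 75816135√208
(649+45√208)^4 = 1419278889601 + 98409284820√208

649 45
842401 58410
1093435849 75816135
1419278889601 98409284820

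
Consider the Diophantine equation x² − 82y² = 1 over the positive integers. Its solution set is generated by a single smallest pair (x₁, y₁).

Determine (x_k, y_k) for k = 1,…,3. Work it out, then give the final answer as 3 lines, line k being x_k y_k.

163 18
53137 5868
17322499 1912950

d=82: √d = [9; 18] (ℓ=1, odd), read p_1/q_1
k=0  a_k=9  p_k/q_k = 9/1
k=1  a_k=18  p_k/q_k = 163/18
fundamental: x₁=163, y₁=18  (since 26569 − 82·324 = 1)
(x_2, y_2) = (163·163 + 82·18·18, 163·18 + 18·163) = (53137, 5868)
(x_3, y_3) = (163·53137 + 82·18·5868, 163·5868 + 18·53137) = (17322499, 1912950)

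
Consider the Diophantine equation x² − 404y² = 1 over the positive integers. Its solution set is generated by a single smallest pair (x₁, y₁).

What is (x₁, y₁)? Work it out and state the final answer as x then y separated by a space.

[20; 10,40] for √404; ℓ=2 ⇒ convergent index 1
i=0: a=20 ⇒ p=20, q=1
i=1: a=10 ⇒ p=201, q=10
fundamental: x₁=201, y₁=10  (since 40401 − 404·100 = 1)

201 10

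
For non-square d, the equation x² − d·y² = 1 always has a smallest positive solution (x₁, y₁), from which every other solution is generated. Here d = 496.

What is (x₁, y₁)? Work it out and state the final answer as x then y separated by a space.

[22; 3,1,2,4,1,…,1,3,44] for √496; ℓ=16 ⇒ convergent index 15
k=0  a_k=22  p_k/q_k = 22/1
k=1  a_k=3  p_k/q_k = 67/3
…
k=3  a_k=2  p_k/q_k = 245/11
k=4  a_k=4  p_k/q_k = 1069/48
k=5  a_k=1  p_k/q_k = 1314/59
k=6  a_k=1  p_k/q_k = 2383/107
k=7  a_k=2  p_k/q_k = 6080/273
…
k=10  a_k=1  p_k/q_k = 49709/2232
k=11  a_k=1  p_k/q_k = 84875/3811
k=12  a_k=4  p_k/q_k = 389209/17476
k=13  a_k=2  p_k/q_k = 863293/38763
k=14  a_k=1  p_k/q_k = 1252502/56239
k=15  a_k=3  p_k/q_k = 4620799/207480
→ (4620799, 207480).  Check: 4620799²=21351783398401, 496·207480²=21351783398400, difference 1.

4620799 207480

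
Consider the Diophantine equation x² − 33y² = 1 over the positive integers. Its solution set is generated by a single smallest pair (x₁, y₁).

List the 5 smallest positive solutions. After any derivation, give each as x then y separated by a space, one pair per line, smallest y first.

[5; 1,2,1,10] for √33; ℓ=4 ⇒ convergent index 3
k=0  a_k=5  p_k/q_k = 5/1
…
k=2  a_k=2  p_k/q_k = 17/3
k=3  a_k=1  p_k/q_k = 23/4
→ (23, 4).  Check: 23²=529, 33·4²=528, difference 1.
k=2:  x_2 = 23·23+33·4·4 = 1057,  y_2 = 23·4+4·23 = 184
k=3:  x_3 = 23·1057+33·4·184 = 48599,  y_3 = 23·184+4·1057 = 8460
k=4:  x_4 = 23·48599+33·4·8460 = 2234497,  y_4 = 23·8460+4·48599 = 388976
k=5:  x_5 = 23·2234497+33·4·388976 = 102738263,  y_5 = 23·388976+4·2234497 = 17884436

23 4
1057 184
48599 8460
2234497 388976
102738263 17884436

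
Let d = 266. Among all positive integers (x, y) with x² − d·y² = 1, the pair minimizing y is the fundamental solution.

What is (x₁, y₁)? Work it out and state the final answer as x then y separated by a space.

685 42

d=266: √d = [16; 3,4,3,32] (ℓ=4, even), read p_3/q_3
k=0  a_k=16  p_k/q_k = 16/1
k=1  a_k=3  p_k/q_k = 49/3
k=2  a_k=4  p_k/q_k = 212/13
k=3  a_k=3  p_k/q_k = 685/42
(x₁, y₁) = (685, 42);  685² − 266·42² = 1 ✓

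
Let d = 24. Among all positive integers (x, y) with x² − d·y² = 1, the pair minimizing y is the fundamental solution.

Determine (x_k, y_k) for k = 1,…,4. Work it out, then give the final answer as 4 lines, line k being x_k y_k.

√24 → a₀=4, period (1,8); ℓ=2 even so k=1
i=0: a=4 ⇒ p=4, q=1
i=1: a=1 ⇒ p=5, q=1
fundamental: x₁=5, y₁=1  (since 25 − 24·1 = 1)
(x_2, y_2) = (5·5 + 24·1·1, 5·1 + 1·5) = (49, 10)
(x_3, y_3) = (5·49 + 24·1·10, 5·10 + 1·49) = (485, 99)
(x_4, y_4) = (5·485 + 24·1·99, 5·99 + 1·485) = (4801, 980)

5 1
49 10
485 99
4801 980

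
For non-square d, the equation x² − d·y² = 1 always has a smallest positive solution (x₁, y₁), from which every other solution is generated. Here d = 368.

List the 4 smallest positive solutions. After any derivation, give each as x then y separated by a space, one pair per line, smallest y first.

1151 60
2649601 138120
6099380351 317952180
14040770918401 731925780240

d=368: √d = [19; 5,2,5,38] (ℓ=4, even), read p_3/q_3
k=0  a_k=19  p_k/q_k = 19/1
k=1  a_k=5  p_k/q_k = 96/5
k=2  a_k=2  p_k/q_k = 211/11
k=3  a_k=5  p_k/q_k = 1151/60
(x₁, y₁) = (1151, 60);  1151² − 368·60² = 1 ✓
n=2: (1151,60)∘(1151,60) = (1151·1151+368·60·60, 1151·60+60·1151) = (2649601,138120)
n=3: (2649601,138120)∘(1151,60) = (1151·2649601+368·60·138120, 1151·138120+60·2649601) = (6099380351,317952180)
n=4: (6099380351,317952180)∘(1151,60) = (1151·6099380351+368·60·317952180, 1151·317952180+60·6099380351) = (14040770918401,731925780240)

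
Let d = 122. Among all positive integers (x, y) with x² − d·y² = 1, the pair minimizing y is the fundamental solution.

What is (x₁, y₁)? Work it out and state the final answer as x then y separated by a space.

243 22

√122 → a₀=11, period (22); ℓ=1 odd so k=1
step 0: (11, 1)  from 11·(1,0) + (0,1)
step 1: (243, 22)  from 22·(11,1) + (1,0)
fundamental: x₁=243, y₁=22  (since 59049 − 122·484 = 1)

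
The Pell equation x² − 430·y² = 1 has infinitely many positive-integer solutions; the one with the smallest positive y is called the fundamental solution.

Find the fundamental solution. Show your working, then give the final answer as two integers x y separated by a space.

[20; 1,2,1,3,1,…,2,1,40] for √430; ℓ=14 ⇒ convergent index 13
a_0=20:  p_0=20·1+0=20,  q_0=20·0+1=1
a_1=1:  p_1=1·20+1=21,  q_1=1·1+0=1
a_2=2:  p_2=2·21+20=62,  q_2=2·1+1=3
a_3=1:  p_3=1·62+21=83,  q_3=1·3+1=4
…
a_6=6:  p_6=6·394+311=2675,  q_6=6·19+15=129
a_7=8:  p_7=8·2675+394=21794,  q_7=8·129+19=1051
…
a_10=3:  p_10=3·155233+133439=599138,  q_10=3·7486+6435=28893
a_11=1:  p_11=1·599138+155233=754371,  q_11=1·28893+7486=36379
a_12=2:  p_12=2·754371+599138=2107880,  q_12=2·36379+28893=101651
a_13=1:  p_13=1·2107880+754371=2862251,  q_13=1·101651+36379=138030
(x₁, y₁) = (2862251, 138030);  2862251² − 430·138030² = 1 ✓

2862251 138030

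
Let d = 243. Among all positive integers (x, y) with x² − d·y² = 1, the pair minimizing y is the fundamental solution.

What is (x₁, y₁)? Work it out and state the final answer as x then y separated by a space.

70226 4505

d=243: √d = [15; 1,1,2,3,15,3,2,1,1,30] (ℓ=10, even), read p_9/q_9
step 0: (15, 1)  from 15·(1,0) + (0,1)
step 1: (16, 1)  from 1·(15,1) + (1,0)
step 2: (31, 2)  from 1·(16,1) + (15,1)
step 3: (78, 5)  from 2·(31,2) + (16,1)
step 4: (265, 17)  from 3·(78,5) + (31,2)
step 5: (4053, 260)  from 15·(265,17) + (78,5)
step 6: (12424, 797)  from 3·(4053,260) + (265,17)
step 7: (28901, 1854)  from 2·(12424,797) + (4053,260)
step 8: (41325, 2651)  from 1·(28901,1854) + (12424,797)
step 9: (70226, 4505)  from 1·(41325,2651) + (28901,1854)
fundamental: x₁=70226, y₁=4505  (since 4931691076 − 243·20295025 = 1)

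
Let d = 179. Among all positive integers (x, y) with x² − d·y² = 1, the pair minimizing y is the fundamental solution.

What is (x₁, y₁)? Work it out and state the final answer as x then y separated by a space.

4190210 313191

d=179: √d = [13; 2,1,1,1,3,…,1,2,26] (ℓ=14, even), read p_13/q_13
i=0: a=13 ⇒ p=13, q=1
…
i=2: a=1 ⇒ p=40, q=3
i=3: a=1 ⇒ p=67, q=5
…
i=5: a=3 ⇒ p=388, q=29
i=6: a=5 ⇒ p=2047, q=153
i=7: a=13 ⇒ p=26999, q=2018
…
i=10: a=1 ⇒ p=575167, q=42990
i=11: a=1 ⇒ p=1013292, q=75737
i=12: a=1 ⇒ p=1588459, q=118727
i=13: a=2 ⇒ p=4190210, q=313191
→ (4190210, 313191).  Check: 4190210²=17557859844100, 179·313191²=17557859844099, difference 1.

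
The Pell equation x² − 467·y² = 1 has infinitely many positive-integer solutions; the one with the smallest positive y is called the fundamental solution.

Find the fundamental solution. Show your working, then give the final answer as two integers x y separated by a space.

d=467: √d = [21; 1,1,1,1,3,…,1,1,42] (ℓ=14, even), read p_13/q_13
a_0=21:  p_0=21·1+0=21,  q_0=21·0+1=1
…
a_3=1:  p_3=1·43+22=65,  q_3=1·2+1=3
a_4=1:  p_4=1·65+43=108,  q_4=1·3+2=5
a_5=3:  p_5=3·108+65=389,  q_5=3·5+3=18
a_6=3:  p_6=3·389+108=1275,  q_6=3·18+5=59
a_7=21:  p_7=21·1275+389=27164,  q_7=21·59+18=1257
a_8=3:  p_8=3·27164+1275=82767,  q_8=3·1257+59=3830
a_9=3:  p_9=3·82767+27164=275465,  q_9=3·3830+1257=12747
a_10=1:  p_10=1·275465+82767=358232,  q_10=1·12747+3830=16577
a_11=1:  p_11=1·358232+275465=633697,  q_11=1·16577+12747=29324
a_12=1:  p_12=1·633697+358232=991929,  q_12=1·29324+16577=45901
a_13=1:  p_13=1·991929+633697=1625626,  q_13=1·45901+29324=75225
→ (1625626, 75225).  Check: 1625626²=2642659891876, 467·75225²=2642659891875, difference 1.

1625626 75225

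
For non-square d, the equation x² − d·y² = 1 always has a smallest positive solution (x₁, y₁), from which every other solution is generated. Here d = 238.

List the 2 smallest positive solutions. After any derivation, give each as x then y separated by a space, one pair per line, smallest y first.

11663 756
272051137 17634456

√238 = [15; 2,2,1,14,1,2,2,30, …], period ℓ=8 (even) → k=7
k=0  a_k=15  p_k/q_k = 15/1
k=1  a_k=2  p_k/q_k = 31/2
k=2  a_k=2  p_k/q_k = 77/5
k=3  a_k=1  p_k/q_k = 108/7
k=4  a_k=14  p_k/q_k = 1589/103
k=5  a_k=1  p_k/q_k = 1697/110
k=6  a_k=2  p_k/q_k = 4983/323
k=7  a_k=2  p_k/q_k = 11663/756
→ (11663, 756).  Check: 11663²=136025569, 238·756²=136025568, difference 1.
n=2: (11663,756)∘(11663,756) = (11663·11663+238·756·756, 11663·756+756·11663) = (272051137,17634456)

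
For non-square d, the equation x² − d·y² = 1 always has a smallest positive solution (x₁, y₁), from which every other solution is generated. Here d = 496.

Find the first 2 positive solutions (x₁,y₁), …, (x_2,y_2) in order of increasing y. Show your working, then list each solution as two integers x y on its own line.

[22; 3,1,2,4,1,…,1,3,44] for √496; ℓ=16 ⇒ convergent index 15
i=0: a=22 ⇒ p=22, q=1
…
i=2: a=1 ⇒ p=89, q=4
…
i=4: a=4 ⇒ p=1069, q=48
…
i=9: a=2 ⇒ p=35166, q=1579
…
i=11: a=1 ⇒ p=84875, q=3811
i=12: a=4 ⇒ p=389209, q=17476
i=13: a=2 ⇒ p=863293, q=38763
i=14: a=1 ⇒ p=1252502, q=56239
i=15: a=3 ⇒ p=4620799, q=207480
→ (4620799, 207480).  Check: 4620799²=21351783398401, 496·207480²=21351783398400, difference 1.
n=2: (4620799,207480)∘(4620799,207480) = (4620799·4620799+496·207480·207480, 4620799·207480+207480·4620799) = (42703566796801,1917446753040)

4620799 207480
42703566796801 1917446753040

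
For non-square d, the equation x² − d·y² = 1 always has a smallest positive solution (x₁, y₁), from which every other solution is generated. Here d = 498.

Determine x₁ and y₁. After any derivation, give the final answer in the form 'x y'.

[22; 3,6,22,6,3,44] for √498; ℓ=6 ⇒ convergent index 5
i=0: a=22 ⇒ p=22, q=1
…
i=3: a=22 ⇒ p=9395, q=421
i=4: a=6 ⇒ p=56794, q=2545
i=5: a=3 ⇒ p=179777, q=8056
→ (179777, 8056).  Check: 179777²=32319769729, 498·8056²=32319769728, difference 1.

179777 8056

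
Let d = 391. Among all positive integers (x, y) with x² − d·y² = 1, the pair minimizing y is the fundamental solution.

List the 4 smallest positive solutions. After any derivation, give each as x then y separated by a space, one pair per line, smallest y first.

7338680 371133
107712448284799 5447252648880
1580934379957370111960 79951288138564985667
23203943031010998074028940801 1173473838473442730776750240

d=391: √d = [19; 1,3,2,2,1,…,3,1,38] (ℓ=16, even), read p_15/q_15
a_0=19:  p_0=19·1+0=19,  q_0=19·0+1=1
…
a_2=3:  p_2=3·20+19=79,  q_2=3·1+1=4
a_3=2:  p_3=2·79+20=178,  q_3=2·4+1=9
…
a_5=1:  p_5=1·435+178=613,  q_5=1·22+9=31
…
a_7=2:  p_7=2·1048+613=2709,  q_7=2·53+31=137
…
a_9=2:  p_9=2·52519+2709=107747,  q_9=2·2656+137=5449
a_10=1:  p_10=1·107747+52519=160266,  q_10=1·5449+2656=8105
…
a_12=2:  p_12=2·268013+160266=696292,  q_12=2·13554+8105=35213
…
a_14=3:  p_14=3·1660597+696292=5678083,  q_14=3·83980+35213=287153
a_15=1:  p_15=1·5678083+1660597=7338680,  q_15=1·287153+83980=371133
(x₁, y₁) = (7338680, 371133);  7338680² − 391·371133² = 1 ✓
(7338680+371133√391)^2 = 107712448284799 + 5447252648880√391
(7338680+371133√391)^3 = 1580934379957370111960 + 79951288138564985667√391
(7338680+371133√391)^4 = 23203943031010998074028940801 + 1173473838473442730776750240√391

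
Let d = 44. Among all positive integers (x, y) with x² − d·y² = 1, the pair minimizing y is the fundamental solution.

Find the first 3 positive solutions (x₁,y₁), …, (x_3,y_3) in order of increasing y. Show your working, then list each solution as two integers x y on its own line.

199 30
79201 11940
31521799 4752090

√44 → a₀=6, period (1,1,1,2,1,1,1,12); ℓ=8 even so k=7
k=0  a_k=6  p_k/q_k = 6/1
…
k=2  a_k=1  p_k/q_k = 13/2
k=3  a_k=1  p_k/q_k = 20/3
k=4  a_k=2  p_k/q_k = 53/8
k=5  a_k=1  p_k/q_k = 73/11
k=6  a_k=1  p_k/q_k = 126/19
k=7  a_k=1  p_k/q_k = 199/30
(x₁, y₁) = (199, 30);  199² − 44·30² = 1 ✓
k=2:  x_2 = 199·199+44·30·30 = 79201,  y_2 = 199·30+30·199 = 11940
k=3:  x_3 = 199·79201+44·30·11940 = 31521799,  y_3 = 199·11940+30·79201 = 4752090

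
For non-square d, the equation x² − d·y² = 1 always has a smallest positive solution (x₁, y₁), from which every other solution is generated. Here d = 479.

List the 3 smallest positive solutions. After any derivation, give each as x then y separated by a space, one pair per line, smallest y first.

2989440 136591
17873503027199 816661198080
106863529779256567680 4882719303976413809

[21; 1,7,1,3,2,21,2,3,1,7,1,42] for √479; ℓ=12 ⇒ convergent index 11
k=0  a_k=21  p_k/q_k = 21/1
…
k=3  a_k=1  p_k/q_k = 197/9
…
k=5  a_k=2  p_k/q_k = 1729/79
…
k=10  a_k=7  p_k/q_k = 2648849/121029
k=11  a_k=1  p_k/q_k = 2989440/136591
(x₁, y₁) = (2989440, 136591);  2989440² − 479·136591² = 1 ✓
(x_2, y_2) = (2989440·2989440 + 479·136591·136591, 2989440·136591 + 136591·2989440) = (17873503027199, 816661198080)
(x_3, y_3) = (2989440·17873503027199 + 479·136591·816661198080, 2989440·816661198080 + 136591·17873503027199) = (106863529779256567680, 4882719303976413809)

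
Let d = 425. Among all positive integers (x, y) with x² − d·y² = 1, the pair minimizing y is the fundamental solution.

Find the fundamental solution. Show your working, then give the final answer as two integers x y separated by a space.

√425 = [20; 1,1,1,1,1,1,40, …], period ℓ=7 (odd) → k=13
k=0  a_k=20  p_k/q_k = 20/1
k=1  a_k=1  p_k/q_k = 21/1
k=2  a_k=1  p_k/q_k = 41/2
k=3  a_k=1  p_k/q_k = 62/3
…
k=5  a_k=1  p_k/q_k = 165/8
k=6  a_k=1  p_k/q_k = 268/13
k=7  a_k=40  p_k/q_k = 10885/528
k=8  a_k=1  p_k/q_k = 11153/541
k=9  a_k=1  p_k/q_k = 22038/1069
k=10  a_k=1  p_k/q_k = 33191/1610
…
k=12  a_k=1  p_k/q_k = 88420/4289
k=13  a_k=1  p_k/q_k = 143649/6968
→ (143649, 6968).  Check: 143649²=20635035201, 425·6968²=20635035200, difference 1.

143649 6968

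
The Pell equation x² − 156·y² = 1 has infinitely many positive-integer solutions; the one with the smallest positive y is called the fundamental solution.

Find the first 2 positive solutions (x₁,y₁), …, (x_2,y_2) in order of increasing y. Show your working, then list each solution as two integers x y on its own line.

25 2
1249 100

√156 = [12; 2,24, …], period ℓ=2 (even) → k=1
step 0: (12, 1)  from 12·(1,0) + (0,1)
step 1: (25, 2)  from 2·(12,1) + (1,0)
fundamental: x₁=25, y₁=2  (since 625 − 156·4 = 1)
k=2:  x_2 = 25·25+156·2·2 = 1249,  y_2 = 25·2+2·25 = 100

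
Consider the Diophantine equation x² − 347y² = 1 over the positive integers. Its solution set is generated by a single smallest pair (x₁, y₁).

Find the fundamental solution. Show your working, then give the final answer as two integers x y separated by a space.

√347 → a₀=18, period (1,1,1,2,4,…,1,1,36); ℓ=14 even so k=13
i=0: a=18 ⇒ p=18, q=1
i=1: a=1 ⇒ p=19, q=1
…
i=5: a=4 ⇒ p=652, q=35
…
i=7: a=17 ⇒ p=14269, q=766
i=8: a=1 ⇒ p=15070, q=809
i=9: a=4 ⇒ p=74549, q=4002
i=10: a=2 ⇒ p=164168, q=8813
…
i=12: a=1 ⇒ p=402885, q=21628
i=13: a=1 ⇒ p=641602, q=34443
→ (641602, 34443).  Check: 641602²=411653126404, 347·34443²=411653126403, difference 1.

641602 34443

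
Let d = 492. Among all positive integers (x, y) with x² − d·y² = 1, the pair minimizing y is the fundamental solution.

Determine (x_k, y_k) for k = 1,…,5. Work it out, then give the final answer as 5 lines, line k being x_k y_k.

√492 → a₀=22, period (5,1,1,10,1,1,5,44); ℓ=8 even so k=7
k=0  a_k=22  p_k/q_k = 22/1
k=1  a_k=5  p_k/q_k = 111/5
…
k=3  a_k=1  p_k/q_k = 244/11
…
k=6  a_k=1  p_k/q_k = 5390/243
k=7  a_k=5  p_k/q_k = 29767/1342
(x₁, y₁) = (29767, 1342);  29767² − 492·1342² = 1 ✓
k=2:  x_2 = 29767·29767+492·1342·1342 = 1772148577,  y_2 = 29767·1342+1342·29767 = 79894628
k=3:  x_3 = 29767·1772148577+492·1342·79894628 = 105503093353351,  y_3 = 29767·79894628+1342·1772148577 = 4756446782010
k=4:  x_4 = 29767·105503093353351+492·1342·4756446782010 = 6281021157926249857,  y_4 = 29767·4756446782010+1342·105503093353351 = 283170302640288712
k=5:  x_5 = 29767·6281021157926249857+492·1342·283170302640288712 = 373934313510478265633287,  y_5 = 29767·283170302640288712+1342·6281021157926249857 = 16858260792630501398198

29767 1342
1772148577 79894628
105503093353351 4756446782010
6281021157926249857 283170302640288712
373934313510478265633287 16858260792630501398198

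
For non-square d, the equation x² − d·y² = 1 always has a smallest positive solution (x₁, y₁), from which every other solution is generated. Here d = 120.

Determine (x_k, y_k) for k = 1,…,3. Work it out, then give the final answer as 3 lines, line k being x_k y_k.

11 1
241 22
5291 483

√120 = [10; 1,20, …], period ℓ=2 (even) → k=1
step 0: (10, 1)  from 10·(1,0) + (0,1)
step 1: (11, 1)  from 1·(10,1) + (1,0)
→ (11, 1).  Check: 11²=121, 120·1²=120, difference 1.
(11+1√120)^2 = 241 + 22√120
(11+1√120)^3 = 5291 + 483√120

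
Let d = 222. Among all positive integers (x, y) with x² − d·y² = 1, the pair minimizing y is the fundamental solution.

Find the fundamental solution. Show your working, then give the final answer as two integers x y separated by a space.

149 10

√222 → a₀=14, period (1,8,1,28); ℓ=4 even so k=3
a_0=14:  p_0=14·1+0=14,  q_0=14·0+1=1
a_1=1:  p_1=1·14+1=15,  q_1=1·1+0=1
a_2=8:  p_2=8·15+14=134,  q_2=8·1+1=9
a_3=1:  p_3=1·134+15=149,  q_3=1·9+1=10
→ (149, 10).  Check: 149²=22201, 222·10²=22200, difference 1.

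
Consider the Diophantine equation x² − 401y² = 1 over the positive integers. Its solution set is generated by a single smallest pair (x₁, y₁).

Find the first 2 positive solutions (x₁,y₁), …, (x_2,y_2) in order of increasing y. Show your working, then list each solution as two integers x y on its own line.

801 40
1283201 64080

√401 → a₀=20, period (40); ℓ=1 odd so k=1
i=0: a=20 ⇒ p=20, q=1
i=1: a=40 ⇒ p=801, q=40
fundamental: x₁=801, y₁=40  (since 641601 − 401·1600 = 1)
(801+40√401)^2 = 1283201 + 64080√401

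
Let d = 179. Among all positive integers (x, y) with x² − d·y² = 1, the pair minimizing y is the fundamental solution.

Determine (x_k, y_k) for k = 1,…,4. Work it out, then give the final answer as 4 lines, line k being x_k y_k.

4190210 313191
35115719688199 2624672120220
294284479589372473370 21995854729733779209
2466227538440333747559727201 184334500894152933286567560

d=179: √d = [13; 2,1,1,1,3,…,1,2,26] (ℓ=14, even), read p_13/q_13
a_0=13:  p_0=13·1+0=13,  q_0=13·0+1=1
a_1=2:  p_1=2·13+1=27,  q_1=2·1+0=2
…
a_3=1:  p_3=1·40+27=67,  q_3=1·3+2=5
a_4=1:  p_4=1·67+40=107,  q_4=1·5+3=8
a_5=3:  p_5=3·107+67=388,  q_5=3·8+5=29
a_6=5:  p_6=5·388+107=2047,  q_6=5·29+8=153
a_7=13:  p_7=13·2047+388=26999,  q_7=13·153+29=2018
…
a_9=3:  p_9=3·137042+26999=438125,  q_9=3·10243+2018=32747
a_10=1:  p_10=1·438125+137042=575167,  q_10=1·32747+10243=42990
a_11=1:  p_11=1·575167+438125=1013292,  q_11=1·42990+32747=75737
a_12=1:  p_12=1·1013292+575167=1588459,  q_12=1·75737+42990=118727
a_13=2:  p_13=2·1588459+1013292=4190210,  q_13=2·118727+75737=313191
(x₁, y₁) = (4190210, 313191);  4190210² − 179·313191² = 1 ✓
(4190210+313191√179)^2 = 35115719688199 + 2624672120220√179
(4190210+313191√179)^3 = 294284479589372473370 + 21995854729733779209√179
(4190210+313191√179)^4 = 2466227538440333747559727201 + 184334500894152933286567560√179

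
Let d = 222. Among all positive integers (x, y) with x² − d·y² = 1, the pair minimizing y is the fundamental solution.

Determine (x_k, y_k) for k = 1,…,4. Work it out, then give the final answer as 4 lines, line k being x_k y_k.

149 10
44401 2980
13231349 888030
3942897601 264629960

√222 → a₀=14, period (1,8,1,28); ℓ=4 even so k=3
k=0  a_k=14  p_k/q_k = 14/1
k=1  a_k=1  p_k/q_k = 15/1
k=2  a_k=8  p_k/q_k = 134/9
k=3  a_k=1  p_k/q_k = 149/10
(x₁, y₁) = (149, 10);  149² − 222·10² = 1 ✓
(149+10√222)^2 = 44401 + 2980√222
(149+10√222)^3 = 13231349 + 888030√222
(149+10√222)^4 = 3942897601 + 264629960√222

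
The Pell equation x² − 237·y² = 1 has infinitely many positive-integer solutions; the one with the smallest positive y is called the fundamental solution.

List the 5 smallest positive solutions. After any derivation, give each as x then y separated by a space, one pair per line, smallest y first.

√237 = [15; 2,1,1,7,10,7,1,1,2,30, …], period ℓ=10 (even) → k=9
k=0  a_k=15  p_k/q_k = 15/1
…
k=2  a_k=1  p_k/q_k = 46/3
…
k=5  a_k=10  p_k/q_k = 5927/385
…
k=7  a_k=1  p_k/q_k = 48001/3118
k=8  a_k=1  p_k/q_k = 90075/5851
k=9  a_k=2  p_k/q_k = 228151/14820
(x₁, y₁) = (228151, 14820);  228151² − 237·14820² = 1 ✓
(x_2, y_2) = (228151·228151 + 237·14820·14820, 228151·14820 + 14820·228151) = (104105757601, 6762395640)
(x_3, y_3) = (228151·104105757601 + 237·14820·6762395640, 228151·6762395640 + 14820·104105757601) = (47503665404623351, 3085694655308460)
(x_4, y_4) = (228151·47503665404623351 + 237·14820·3085694655308460, 228151·3085694655308460 + 14820·47503665404623351) = (21676017531356338550401, 1408008642599798519280)
(x_5, y_5) = (228151·21676017531356338550401 + 237·14820·1408008642599798519280, 228151·1408008642599798519280 + 14820·21676017531356338550401) = (9890810151545456327820453751, 642477159632487569289194100)

228151 14820
104105757601 6762395640
47503665404623351 3085694655308460
21676017531356338550401 1408008642599798519280
9890810151545456327820453751 642477159632487569289194100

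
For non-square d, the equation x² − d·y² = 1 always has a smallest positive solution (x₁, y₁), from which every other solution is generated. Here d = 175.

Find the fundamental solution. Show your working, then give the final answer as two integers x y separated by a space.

2024 153

√175 = [13; 4,2,1,2,4,26, …], period ℓ=6 (even) → k=5
i=0: a=13 ⇒ p=13, q=1
i=1: a=4 ⇒ p=53, q=4
i=2: a=2 ⇒ p=119, q=9
i=3: a=1 ⇒ p=172, q=13
i=4: a=2 ⇒ p=463, q=35
i=5: a=4 ⇒ p=2024, q=153
fundamental: x₁=2024, y₁=153  (since 4096576 − 175·23409 = 1)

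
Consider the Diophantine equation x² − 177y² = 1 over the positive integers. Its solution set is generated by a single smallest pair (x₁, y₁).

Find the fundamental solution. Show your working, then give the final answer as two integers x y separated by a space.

√177 → a₀=13, period (3,3,2,8,2,3,3,26); ℓ=8 even so k=7
a_0=13:  p_0=13·1+0=13,  q_0=13·0+1=1
…
a_6=3:  p_6=3·5468+2581=18985,  q_6=3·411+194=1427
a_7=3:  p_7=3·18985+5468=62423,  q_7=3·1427+411=4692
→ (62423, 4692).  Check: 62423²=3896630929, 177·4692²=3896630928, difference 1.

62423 4692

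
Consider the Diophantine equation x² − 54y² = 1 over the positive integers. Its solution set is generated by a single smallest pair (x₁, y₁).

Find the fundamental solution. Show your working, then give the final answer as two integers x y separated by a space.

485 66

d=54: √d = [7; 2,1,6,1,2,14] (ℓ=6, even), read p_5/q_5
i=0: a=7 ⇒ p=7, q=1
…
i=3: a=6 ⇒ p=147, q=20
i=4: a=1 ⇒ p=169, q=23
i=5: a=2 ⇒ p=485, q=66
→ (485, 66).  Check: 485²=235225, 54·66²=235224, difference 1.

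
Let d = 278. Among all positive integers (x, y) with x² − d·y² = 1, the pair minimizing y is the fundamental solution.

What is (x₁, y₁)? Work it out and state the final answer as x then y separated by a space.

2501 150

√278 → a₀=16, period (1,2,16,2,1,32); ℓ=6 even so k=5
i=0: a=16 ⇒ p=16, q=1
…
i=2: a=2 ⇒ p=50, q=3
…
i=4: a=2 ⇒ p=1684, q=101
i=5: a=1 ⇒ p=2501, q=150
(x₁, y₁) = (2501, 150);  2501² − 278·150² = 1 ✓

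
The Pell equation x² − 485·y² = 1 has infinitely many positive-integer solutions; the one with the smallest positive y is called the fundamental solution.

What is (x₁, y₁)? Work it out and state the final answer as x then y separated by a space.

d=485: √d = [22; 44] (ℓ=1, odd), read p_1/q_1
k=0  a_k=22  p_k/q_k = 22/1
k=1  a_k=44  p_k/q_k = 969/44
(x₁, y₁) = (969, 44);  969² − 485·44² = 1 ✓

969 44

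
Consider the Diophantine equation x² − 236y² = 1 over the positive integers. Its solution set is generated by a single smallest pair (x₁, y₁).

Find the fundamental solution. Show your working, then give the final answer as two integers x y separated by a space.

√236 = [15; 2,1,3,5,1,6,1,5,3,1,2,30, …], period ℓ=12 (even) → k=11
a_0=15:  p_0=15·1+0=15,  q_0=15·0+1=1
…
a_2=1:  p_2=1·31+15=46,  q_2=1·2+1=3
a_3=3:  p_3=3·46+31=169,  q_3=3·3+2=11
a_4=5:  p_4=5·169+46=891,  q_4=5·11+3=58
a_5=1:  p_5=1·891+169=1060,  q_5=1·58+11=69
…
a_7=1:  p_7=1·7251+1060=8311,  q_7=1·472+69=541
a_8=5:  p_8=5·8311+7251=48806,  q_8=5·541+472=3177
a_9=3:  p_9=3·48806+8311=154729,  q_9=3·3177+541=10072
a_10=1:  p_10=1·154729+48806=203535,  q_10=1·10072+3177=13249
a_11=2:  p_11=2·203535+154729=561799,  q_11=2·13249+10072=36570
fundamental: x₁=561799, y₁=36570  (since 315618116401 − 236·1337364900 = 1)

561799 36570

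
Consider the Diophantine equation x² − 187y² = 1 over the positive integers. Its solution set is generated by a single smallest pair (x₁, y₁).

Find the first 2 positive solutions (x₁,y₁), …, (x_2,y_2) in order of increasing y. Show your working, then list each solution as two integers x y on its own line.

1682 123
5658247 413772

d=187: √d = [13; 1,2,13,2,1,26] (ℓ=6, even), read p_5/q_5
i=0: a=13 ⇒ p=13, q=1
i=1: a=1 ⇒ p=14, q=1
i=2: a=2 ⇒ p=41, q=3
i=3: a=13 ⇒ p=547, q=40
i=4: a=2 ⇒ p=1135, q=83
i=5: a=1 ⇒ p=1682, q=123
(x₁, y₁) = (1682, 123);  1682² − 187·123² = 1 ✓
(1682+123√187)^2 = 5658247 + 413772√187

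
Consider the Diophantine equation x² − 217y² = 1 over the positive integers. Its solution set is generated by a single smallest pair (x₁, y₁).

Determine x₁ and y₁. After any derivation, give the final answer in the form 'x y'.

d=217: √d = [14; 1,2,1,2,1,…,2,1,28] (ℓ=16, even), read p_15/q_15
k=0  a_k=14  p_k/q_k = 14/1
…
k=2  a_k=2  p_k/q_k = 44/3
…
k=4  a_k=2  p_k/q_k = 162/11
k=5  a_k=1  p_k/q_k = 221/15
k=6  a_k=1  p_k/q_k = 383/26
k=7  a_k=9  p_k/q_k = 3668/249
k=8  a_k=4  p_k/q_k = 15055/1022
k=9  a_k=9  p_k/q_k = 139163/9447
k=10  a_k=1  p_k/q_k = 154218/10469
k=11  a_k=1  p_k/q_k = 293381/19916
…
k=13  a_k=1  p_k/q_k = 1034361/70217
k=14  a_k=2  p_k/q_k = 2809702/190735
k=15  a_k=1  p_k/q_k = 3844063/260952
fundamental: x₁=3844063, y₁=260952  (since 14776820347969 − 217·68095946304 = 1)

3844063 260952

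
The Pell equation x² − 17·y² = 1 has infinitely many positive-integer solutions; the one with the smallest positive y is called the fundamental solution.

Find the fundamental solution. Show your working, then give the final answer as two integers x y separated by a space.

33 8

d=17: √d = [4; 8] (ℓ=1, odd), read p_1/q_1
i=0: a=4 ⇒ p=4, q=1
i=1: a=8 ⇒ p=33, q=8
→ (33, 8).  Check: 33²=1089, 17·8²=1088, difference 1.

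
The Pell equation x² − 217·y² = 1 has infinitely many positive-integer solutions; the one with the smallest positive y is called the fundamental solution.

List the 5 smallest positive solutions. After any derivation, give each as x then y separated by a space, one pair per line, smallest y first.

3844063 260952
29553640695937 2006231855952
227212113429087499999 15424163293772565000
1746835356769087211376615937 118582910847096488831334048
13429890324095468173938627689764063 911680360039229116129595136549048

√217 → a₀=14, period (1,2,1,2,1,…,2,1,28); ℓ=16 even so k=15
a_0=14:  p_0=14·1+0=14,  q_0=14·0+1=1
a_1=1:  p_1=1·14+1=15,  q_1=1·1+0=1
…
a_4=2:  p_4=2·59+44=162,  q_4=2·4+3=11
…
a_6=1:  p_6=1·221+162=383,  q_6=1·15+11=26
a_7=9:  p_7=9·383+221=3668,  q_7=9·26+15=249
…
a_9=9:  p_9=9·15055+3668=139163,  q_9=9·1022+249=9447
…
a_11=1:  p_11=1·154218+139163=293381,  q_11=1·10469+9447=19916
a_12=2:  p_12=2·293381+154218=740980,  q_12=2·19916+10469=50301
a_13=1:  p_13=1·740980+293381=1034361,  q_13=1·50301+19916=70217
a_14=2:  p_14=2·1034361+740980=2809702,  q_14=2·70217+50301=190735
a_15=1:  p_15=1·2809702+1034361=3844063,  q_15=1·190735+70217=260952
(x₁, y₁) = (3844063, 260952);  3844063² − 217·260952² = 1 ✓
n=2: (3844063,260952)∘(3844063,260952) = (3844063·3844063+217·260952·260952, 3844063·260952+260952·3844063) = (29553640695937,2006231855952)
n=3: (29553640695937,2006231855952)∘(3844063,260952) = (3844063·29553640695937+217·260952·2006231855952, 3844063·2006231855952+260952·29553640695937) = (227212113429087499999,15424163293772565000)
n=4: (227212113429087499999,15424163293772565000)∘(3844063,260952) = (3844063·227212113429087499999+217·260952·15424163293772565000, 3844063·15424163293772565000+260952·227212113429087499999) = (1746835356769087211376615937,118582910847096488831334048)
n=5: (1746835356769087211376615937,118582910847096488831334048)∘(3844063,260952) = (3844063·1746835356769087211376615937+217·260952·118582910847096488831334048, 3844063·118582910847096488831334048+260952·1746835356769087211376615937) = (13429890324095468173938627689764063,911680360039229116129595136549048)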